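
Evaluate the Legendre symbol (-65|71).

Reduce the numerator: -65 ≡ 6 (mod 71), so (-65|71) = (6|71).
Factor out 2: 6 = 2·3. Since 71 ≡ 7 (mod 8), (2|71) = +1. Now have (3|71).
Both 3 ≡ 3 and 71 ≡ 3 (mod 4), so reciprocity gives (3|71) = -(71|3). Reduce: 71 ≡ 2 (mod 3). Now have -(2|3).
Factor out 2: 2 = 2. Since 3 ≡ 3 (mod 8), (2|3) = -1. Now have (1|3).
(1|3) = 1. Collecting the sign factors: 1.

1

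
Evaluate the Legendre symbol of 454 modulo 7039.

(454/7039)
  = (227/7039)    [7039 ≡ 7 mod 8 ⇒ (2/7039) = +1]
  = -(7039/227)    [QR: both ≡ 3 mod 4, sign flips]
  = -(2/227)    [7039 ≡ 2 mod 227]
  = (1/227)    [227 ≡ 3 mod 8 ⇒ (2/227) = -1]
  = 1    [(1/227) = 1]

1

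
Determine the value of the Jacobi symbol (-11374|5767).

Reduce the numerator: -11374 ≡ 160 (mod 5767), so (-11374|5767) = (160|5767).
Factor out 2: 160 = 2^5·5. Since 5767 ≡ 7 (mod 8), (2|5767) = +1, and (2|5767)^5 = +1. Now have (5|5767).
5 ≡ 1 (mod 4), so quadratic reciprocity gives (5|5767) = (5767|5). Reduce: 5767 ≡ 2 (mod 5). Now have (2|5).
Factor out 2: 2 = 2. Since 5 ≡ 5 (mod 8), (2|5) = -1. Now have -(1|5).
(1|5) = 1. Collecting the sign factors: -1.

-1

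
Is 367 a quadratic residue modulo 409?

no

409 ≡ 1 (mod 4), so quadratic reciprocity gives (367/409) = (409/367). Reduce: 409 ≡ 42 (mod 367). Now have (42/367).
Factor out 2: 42 = 2·21. Since 367 ≡ 7 (mod 8), (2/367) = +1. Now have (21/367).
21 ≡ 1 (mod 4), so quadratic reciprocity gives (21/367) = (367/21). Reduce: 367 ≡ 10 (mod 21). Now have (10/21).
Factor out 2: 10 = 2·5. Since 21 ≡ 5 (mod 8), (2/21) = -1. Now have -(5/21).
5 ≡ 1 (mod 4), so quadratic reciprocity gives (5/21) = (21/5). Reduce: 21 ≡ 1 (mod 5). Now have -(1/5).
(1/5) = 1. Collecting the sign factors: -1.
(367/409) = -1, and 409 is prime, so 367 is not a quadratic residue mod 409.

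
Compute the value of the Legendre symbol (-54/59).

(-54/59)
  = -(54/59)    [59 ≡ 3 mod 4 ⇒ (-1/59) = -1]
  = (27/59)    [59 ≡ 3 mod 8 ⇒ (2/59) = -1]
  = -(59/27)    [QR: both ≡ 3 mod 4, sign flips]
  = -(5/27)    [59 ≡ 5 mod 27]
  = -(27/5)    [QR: 5 ≡ 1 mod 4, sign kept]
  = -(2/5)    [27 ≡ 2 mod 5]
  = (1/5)    [5 ≡ 5 mod 8 ⇒ (2/5) = -1]
  = 1    [(1/5) = 1]

1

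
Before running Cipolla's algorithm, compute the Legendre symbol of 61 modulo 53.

(61/53)
  = (8/53)    [61 ≡ 8 mod 53]
  = -(1/53)    [53 ≡ 5 mod 8 ⇒ (2/53)^3 = -1]
  = -1    [(1/53) = 1]

-1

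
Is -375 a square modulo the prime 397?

(-375/397)
  = (375/397)    [397 ≡ 1 mod 4 ⇒ (-1/397) = +1]
  = (397/375)    [QR: 397 ≡ 1 mod 4, sign kept]
  = (22/375)    [397 ≡ 22 mod 375]
  = (11/375)    [375 ≡ 7 mod 8 ⇒ (2/375) = +1]
  = -(375/11)    [QR: both ≡ 3 mod 4, sign flips]
  = -(1/11)    [375 ≡ 1 mod 11]
  = -1    [(1/11) = 1]
The Legendre symbol is -1, so x^2 ≡ -375 (mod 397) has no solution.

no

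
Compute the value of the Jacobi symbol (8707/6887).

(8707/6887)
  = (1820/6887)    [8707 ≡ 1820 mod 6887]
  = (455/6887)    [6887 ≡ 7 mod 8 ⇒ (2/6887)^2 = +1]
  = -(6887/455)    [QR: both ≡ 3 mod 4, sign flips]
  = -(62/455)    [6887 ≡ 62 mod 455]
  = -(31/455)    [455 ≡ 7 mod 8 ⇒ (2/455) = +1]
  = (455/31)    [QR: both ≡ 3 mod 4, sign flips]
  = (21/31)    [455 ≡ 21 mod 31]
  = (31/21)    [QR: 21 ≡ 1 mod 4, sign kept]
  = (10/21)    [31 ≡ 10 mod 21]
  = -(5/21)    [21 ≡ 5 mod 8 ⇒ (2/21) = -1]
  = -(21/5)    [QR: 5 ≡ 1 mod 4, sign kept]
  = -(1/5)    [21 ≡ 1 mod 5]
  = -1    [(1/5) = 1]

-1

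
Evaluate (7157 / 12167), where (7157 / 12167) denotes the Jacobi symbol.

1

7157 ≡ 1 (mod 4), so quadratic reciprocity gives (7157 / 12167) = (12167 / 7157). Reduce: 12167 ≡ 5010 (mod 7157). Now have (5010 / 7157).
Factor out 2: 5010 = 2·2505. Since 7157 ≡ 5 (mod 8), (2 / 7157) = -1. Now have -(2505 / 7157).
2505 ≡ 1 (mod 4), so quadratic reciprocity gives (2505 / 7157) = (7157 / 2505). Reduce: 7157 ≡ 2147 (mod 2505). Now have -(2147 / 2505).
2505 ≡ 1 (mod 4), so quadratic reciprocity gives (2147 / 2505) = (2505 / 2147). Reduce: 2505 ≡ 358 (mod 2147). Now have -(358 / 2147).
Factor out 2: 358 = 2·179. Since 2147 ≡ 3 (mod 8), (2 / 2147) = -1. Now have (179 / 2147).
Both 179 ≡ 3 and 2147 ≡ 3 (mod 4), so reciprocity gives (179 / 2147) = -(2147 / 179). Reduce: 2147 ≡ 178 (mod 179). Now have -(178 / 179).
Factor out 2: 178 = 2·89. Since 179 ≡ 3 (mod 8), (2 / 179) = -1. Now have (89 / 179).
89 ≡ 1 (mod 4), so quadratic reciprocity gives (89 / 179) = (179 / 89). Reduce: 179 ≡ 1 (mod 89). Now have (1 / 89).
(1 / 89) = 1. Collecting the sign factors: 1.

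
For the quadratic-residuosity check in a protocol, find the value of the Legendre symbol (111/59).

Reduce the numerator: 111 ≡ 52 (mod 59), so (111/59) = (52/59).
Factor out 2: 52 = 2^2·13. Since 59 ≡ 3 (mod 8), (2/59) = -1, and (2/59)^2 = +1. Now have (13/59).
13 ≡ 1 (mod 4), so quadratic reciprocity gives (13/59) = (59/13). Reduce: 59 ≡ 7 (mod 13). Now have (7/13).
13 ≡ 1 (mod 4), so quadratic reciprocity gives (7/13) = (13/7). Reduce: 13 ≡ 6 (mod 7). Now have (6/7).
Factor out 2: 6 = 2·3. Since 7 ≡ 7 (mod 8), (2/7) = +1. Now have (3/7).
Both 3 ≡ 3 and 7 ≡ 3 (mod 4), so reciprocity gives (3/7) = -(7/3). Reduce: 7 ≡ 1 (mod 3). Now have -(1/3).
(1/3) = 1. Collecting the sign factors: -1.

-1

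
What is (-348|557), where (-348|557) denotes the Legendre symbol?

-1

(-348|557)
  = (209|557)    [-348 ≡ 209 mod 557]
  = (557|209)    [QR: 209 ≡ 1 mod 4, sign kept]
  = (139|209)    [557 ≡ 139 mod 209]
  = (209|139)    [QR: 209 ≡ 1 mod 4, sign kept]
  = (70|139)    [209 ≡ 70 mod 139]
  = -(35|139)    [139 ≡ 3 mod 8 ⇒ (2|139) = -1]
  = (139|35)    [QR: both ≡ 3 mod 4, sign flips]
  = (34|35)    [139 ≡ 34 mod 35]
  = -(17|35)    [35 ≡ 3 mod 8 ⇒ (2|35) = -1]
  = -(35|17)    [QR: 17 ≡ 1 mod 4, sign kept]
  = -(1|17)    [35 ≡ 1 mod 17]
  = -1    [(1|17) = 1]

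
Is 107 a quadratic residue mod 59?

yes

Reduce the numerator: 107 ≡ 48 (mod 59), so (107/59) = (48/59).
Factor out 2: 48 = 2^4·3. Since 59 ≡ 3 (mod 8), (2/59) = -1, and (2/59)^4 = +1. Now have (3/59).
Both 3 ≡ 3 and 59 ≡ 3 (mod 4), so reciprocity gives (3/59) = -(59/3). Reduce: 59 ≡ 2 (mod 3). Now have -(2/3).
Factor out 2: 2 = 2. Since 3 ≡ 3 (mod 8), (2/3) = -1. Now have (1/3).
(1/3) = 1. Collecting the sign factors: 1.
(107/59) = 1, and 59 is prime, so 107 is a quadratic residue mod 59.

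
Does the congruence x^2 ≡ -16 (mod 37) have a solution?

(-16/37)
  = (16/37)    [37 ≡ 1 mod 4 ⇒ (-1/37) = +1]
  = (1/37)    [37 ≡ 5 mod 8 ⇒ (2/37)^4 = +1]
  = 1    [(1/37) = 1]
The Legendre symbol is 1, so x^2 ≡ -16 (mod 37) has solution.

yes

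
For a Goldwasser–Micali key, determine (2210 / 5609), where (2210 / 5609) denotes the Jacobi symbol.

-1

(2210 / 5609)
  = (1105 / 5609)    [5609 ≡ 1 mod 8 ⇒ (2 / 5609) = +1]
  = (5609 / 1105)    [QR: 1105 ≡ 1 mod 4, sign kept]
  = (84 / 1105)    [5609 ≡ 84 mod 1105]
  = (21 / 1105)    [1105 ≡ 1 mod 8 ⇒ (2 / 1105)^2 = +1]
  = (1105 / 21)    [QR: 21 ≡ 1 mod 4, sign kept]
  = (13 / 21)    [1105 ≡ 13 mod 21]
  = (21 / 13)    [QR: 13 ≡ 1 mod 4, sign kept]
  = (8 / 13)    [21 ≡ 8 mod 13]
  = -(1 / 13)    [13 ≡ 5 mod 8 ⇒ (2 / 13)^3 = -1]
  = -1    [(1 / 13) = 1]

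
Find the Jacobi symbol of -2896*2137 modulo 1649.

-1

By multiplicativity, (-2896·2137/1649) = (-2896/1649)·(2137/1649).
First factor (-2896/1649):
Pull out -1: (-2896/1649) = (-1/1649)·(2896/1649). Since 1649 ≡ 1 (mod 4), (-1/1649) = +1. Now have (2896/1649).
Reduce the numerator: 2896 ≡ 1247 (mod 1649), so (2896/1649) = (1247/1649).
1649 ≡ 1 (mod 4), so quadratic reciprocity gives (1247/1649) = (1649/1247). Reduce: 1649 ≡ 402 (mod 1247). Now have (402/1247).
Factor out 2: 402 = 2·201. Since 1247 ≡ 7 (mod 8), (2/1247) = +1. Now have (201/1247).
201 ≡ 1 (mod 4), so quadratic reciprocity gives (201/1247) = (1247/201). Reduce: 1247 ≡ 41 (mod 201). Now have (41/201).
41 ≡ 1 (mod 4), so quadratic reciprocity gives (41/201) = (201/41). Reduce: 201 ≡ 37 (mod 41). Now have (37/41).
37 ≡ 1 (mod 4), so quadratic reciprocity gives (37/41) = (41/37). Reduce: 41 ≡ 4 (mod 37). Now have (4/37).
Factor out 2: 4 = 2^2. Since 37 ≡ 5 (mod 8), (2/37) = -1, and (2/37)^2 = +1. Now have (1/37).
(1/37) = 1. Collecting the sign factors: 1.
Second factor (2137/1649):
Reduce the numerator: 2137 ≡ 488 (mod 1649), so (2137/1649) = (488/1649).
Factor out 2: 488 = 2^3·61. Since 1649 ≡ 1 (mod 8), (2/1649) = +1, and (2/1649)^3 = +1. Now have (61/1649).
61 ≡ 1 (mod 4), so quadratic reciprocity gives (61/1649) = (1649/61). Reduce: 1649 ≡ 2 (mod 61). Now have (2/61).
Factor out 2: 2 = 2. Since 61 ≡ 5 (mod 8), (2/61) = -1. Now have -(1/61).
(1/61) = 1. Collecting the sign factors: -1.
Product: (1)·(-1) = -1.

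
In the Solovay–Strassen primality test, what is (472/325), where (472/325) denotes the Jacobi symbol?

1

(472/325)
  = (147/325)    [472 ≡ 147 mod 325]
  = (325/147)    [QR: 325 ≡ 1 mod 4, sign kept]
  = (31/147)    [325 ≡ 31 mod 147]
  = -(147/31)    [QR: both ≡ 3 mod 4, sign flips]
  = -(23/31)    [147 ≡ 23 mod 31]
  = (31/23)    [QR: both ≡ 3 mod 4, sign flips]
  = (8/23)    [31 ≡ 8 mod 23]
  = (1/23)    [23 ≡ 7 mod 8 ⇒ (2/23)^3 = +1]
  = 1    [(1/23) = 1]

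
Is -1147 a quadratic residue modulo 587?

(-1147/587)
  = -(1147/587)    [587 ≡ 3 mod 4 ⇒ (-1/587) = -1]
  = -(560/587)    [1147 ≡ 560 mod 587]
  = -(35/587)    [587 ≡ 3 mod 8 ⇒ (2/587)^4 = +1]
  = (587/35)    [QR: both ≡ 3 mod 4, sign flips]
  = (27/35)    [587 ≡ 27 mod 35]
  = -(35/27)    [QR: both ≡ 3 mod 4, sign flips]
  = -(8/27)    [35 ≡ 8 mod 27]
  = (1/27)    [27 ≡ 3 mod 8 ⇒ (2/27)^3 = -1]
  = 1    [(1/27) = 1]
The Legendre symbol is 1, so x^2 ≡ -1147 (mod 587) has solution.

yes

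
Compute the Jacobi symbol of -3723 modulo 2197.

-1

Reduce the numerator: -3723 ≡ 671 (mod 2197), so (-3723|2197) = (671|2197).
2197 ≡ 1 (mod 4), so quadratic reciprocity gives (671|2197) = (2197|671). Reduce: 2197 ≡ 184 (mod 671). Now have (184|671).
Factor out 2: 184 = 2^3·23. Since 671 ≡ 7 (mod 8), (2|671) = +1, and (2|671)^3 = +1. Now have (23|671).
Both 23 ≡ 3 and 671 ≡ 3 (mod 4), so reciprocity gives (23|671) = -(671|23). Reduce: 671 ≡ 4 (mod 23). Now have -(4|23).
Factor out 2: 4 = 2^2. Since 23 ≡ 7 (mod 8), (2|23) = +1, and (2|23)^2 = +1. Now have -(1|23).
(1|23) = 1. Collecting the sign factors: -1.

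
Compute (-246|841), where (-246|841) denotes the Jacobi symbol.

1

Reduce the numerator: -246 ≡ 595 (mod 841), so (-246|841) = (595|841).
841 ≡ 1 (mod 4), so quadratic reciprocity gives (595|841) = (841|595). Reduce: 841 ≡ 246 (mod 595). Now have (246|595).
Factor out 2: 246 = 2·123. Since 595 ≡ 3 (mod 8), (2|595) = -1. Now have -(123|595).
Both 123 ≡ 3 and 595 ≡ 3 (mod 4), so reciprocity gives (123|595) = -(595|123). Reduce: 595 ≡ 103 (mod 123). Now have (103|123).
Both 103 ≡ 3 and 123 ≡ 3 (mod 4), so reciprocity gives (103|123) = -(123|103). Reduce: 123 ≡ 20 (mod 103). Now have -(20|103).
Factor out 2: 20 = 2^2·5. Since 103 ≡ 7 (mod 8), (2|103) = +1, and (2|103)^2 = +1. Now have -(5|103).
5 ≡ 1 (mod 4), so quadratic reciprocity gives (5|103) = (103|5). Reduce: 103 ≡ 3 (mod 5). Now have -(3|5).
5 ≡ 1 (mod 4), so quadratic reciprocity gives (3|5) = (5|3). Reduce: 5 ≡ 2 (mod 3). Now have -(2|3).
Factor out 2: 2 = 2. Since 3 ≡ 3 (mod 8), (2|3) = -1. Now have (1|3).
(1|3) = 1. Collecting the sign factors: 1.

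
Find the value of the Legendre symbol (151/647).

Both 151 ≡ 3 and 647 ≡ 3 (mod 4), so reciprocity gives (151/647) = -(647/151). Reduce: 647 ≡ 43 (mod 151). Now have -(43/151).
Both 43 ≡ 3 and 151 ≡ 3 (mod 4), so reciprocity gives (43/151) = -(151/43). Reduce: 151 ≡ 22 (mod 43). Now have (22/43).
Factor out 2: 22 = 2·11. Since 43 ≡ 3 (mod 8), (2/43) = -1. Now have -(11/43).
Both 11 ≡ 3 and 43 ≡ 3 (mod 4), so reciprocity gives (11/43) = -(43/11). Reduce: 43 ≡ 10 (mod 11). Now have (10/11).
Factor out 2: 10 = 2·5. Since 11 ≡ 3 (mod 8), (2/11) = -1. Now have -(5/11).
5 ≡ 1 (mod 4), so quadratic reciprocity gives (5/11) = (11/5). Reduce: 11 ≡ 1 (mod 5). Now have -(1/5).
(1/5) = 1. Collecting the sign factors: -1.

-1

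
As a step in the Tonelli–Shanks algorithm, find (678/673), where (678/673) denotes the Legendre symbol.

-1

Reduce the numerator: 678 ≡ 5 (mod 673), so (678/673) = (5/673).
5 ≡ 1 (mod 4), so quadratic reciprocity gives (5/673) = (673/5). Reduce: 673 ≡ 3 (mod 5). Now have (3/5).
5 ≡ 1 (mod 4), so quadratic reciprocity gives (3/5) = (5/3). Reduce: 5 ≡ 2 (mod 3). Now have (2/3).
Factor out 2: 2 = 2. Since 3 ≡ 3 (mod 8), (2/3) = -1. Now have -(1/3).
(1/3) = 1. Collecting the sign factors: -1.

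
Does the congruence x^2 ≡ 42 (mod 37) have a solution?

Reduce the numerator: 42 ≡ 5 (mod 37), so (42/37) = (5/37).
5 ≡ 1 (mod 4), so quadratic reciprocity gives (5/37) = (37/5). Reduce: 37 ≡ 2 (mod 5). Now have (2/5).
Factor out 2: 2 = 2. Since 5 ≡ 5 (mod 8), (2/5) = -1. Now have -(1/5).
(1/5) = 1. Collecting the sign factors: -1.
The Legendre symbol is -1, so x^2 ≡ 42 (mod 37) has no solution.

no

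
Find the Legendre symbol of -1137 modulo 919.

Reduce the numerator: -1137 ≡ 701 (mod 919), so (-1137 / 919) = (701 / 919).
701 ≡ 1 (mod 4), so quadratic reciprocity gives (701 / 919) = (919 / 701). Reduce: 919 ≡ 218 (mod 701). Now have (218 / 701).
Factor out 2: 218 = 2·109. Since 701 ≡ 5 (mod 8), (2 / 701) = -1. Now have -(109 / 701).
109 ≡ 1 (mod 4), so quadratic reciprocity gives (109 / 701) = (701 / 109). Reduce: 701 ≡ 47 (mod 109). Now have -(47 / 109).
109 ≡ 1 (mod 4), so quadratic reciprocity gives (47 / 109) = (109 / 47). Reduce: 109 ≡ 15 (mod 47). Now have -(15 / 47).
Both 15 ≡ 3 and 47 ≡ 3 (mod 4), so reciprocity gives (15 / 47) = -(47 / 15). Reduce: 47 ≡ 2 (mod 15). Now have (2 / 15).
Factor out 2: 2 = 2. Since 15 ≡ 7 (mod 8), (2 / 15) = +1. Now have (1 / 15).
(1 / 15) = 1. Collecting the sign factors: 1.

1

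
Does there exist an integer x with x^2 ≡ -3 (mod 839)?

(-3/839)
  = -(3/839)    [839 ≡ 3 mod 4 ⇒ (-1/839) = -1]
  = (839/3)    [QR: both ≡ 3 mod 4, sign flips]
  = (2/3)    [839 ≡ 2 mod 3]
  = -(1/3)    [3 ≡ 3 mod 8 ⇒ (2/3) = -1]
  = -1    [(1/3) = 1]
(-3/839) = -1, and 839 is prime, so -3 is not a quadratic residue mod 839.

no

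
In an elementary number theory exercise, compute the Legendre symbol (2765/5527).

(2765/5527)
  = (5527/2765)    [QR: 2765 ≡ 1 mod 4, sign kept]
  = (2762/2765)    [5527 ≡ 2762 mod 2765]
  = -(1381/2765)    [2765 ≡ 5 mod 8 ⇒ (2/2765) = -1]
  = -(2765/1381)    [QR: 1381 ≡ 1 mod 4, sign kept]
  = -(3/1381)    [2765 ≡ 3 mod 1381]
  = -(1381/3)    [QR: 1381 ≡ 1 mod 4, sign kept]
  = -(1/3)    [1381 ≡ 1 mod 3]
  = -1    [(1/3) = 1]

-1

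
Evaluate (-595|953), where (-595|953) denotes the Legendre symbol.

Pull out -1: (-595|953) = (-1|953)·(595|953). Since 953 ≡ 1 (mod 4), (-1|953) = +1. Now have (595|953).
953 ≡ 1 (mod 4), so quadratic reciprocity gives (595|953) = (953|595). Reduce: 953 ≡ 358 (mod 595). Now have (358|595).
Factor out 2: 358 = 2·179. Since 595 ≡ 3 (mod 8), (2|595) = -1. Now have -(179|595).
Both 179 ≡ 3 and 595 ≡ 3 (mod 4), so reciprocity gives (179|595) = -(595|179). Reduce: 595 ≡ 58 (mod 179). Now have (58|179).
Factor out 2: 58 = 2·29. Since 179 ≡ 3 (mod 8), (2|179) = -1. Now have -(29|179).
29 ≡ 1 (mod 4), so quadratic reciprocity gives (29|179) = (179|29). Reduce: 179 ≡ 5 (mod 29). Now have -(5|29).
5 ≡ 1 (mod 4), so quadratic reciprocity gives (5|29) = (29|5). Reduce: 29 ≡ 4 (mod 5). Now have -(4|5).
Factor out 2: 4 = 2^2. Since 5 ≡ 5 (mod 8), (2|5) = -1, and (2|5)^2 = +1. Now have -(1|5).
(1|5) = 1. Collecting the sign factors: -1.

-1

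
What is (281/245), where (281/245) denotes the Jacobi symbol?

Reduce the numerator: 281 ≡ 36 (mod 245), so (281/245) = (36/245).
Factor out 2: 36 = 2^2·9. Since 245 ≡ 5 (mod 8), (2/245) = -1, and (2/245)^2 = +1. Now have (9/245).
9 ≡ 1 (mod 4), so quadratic reciprocity gives (9/245) = (245/9). Reduce: 245 ≡ 2 (mod 9). Now have (2/9).
Factor out 2: 2 = 2. Since 9 ≡ 1 (mod 8), (2/9) = +1. Now have (1/9).
(1/9) = 1. Collecting the sign factors: 1.

1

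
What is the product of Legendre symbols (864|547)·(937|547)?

By multiplicativity, (864·937|547) = (864|547)·(937|547).
First factor (864|547):
Reduce the numerator: 864 ≡ 317 (mod 547), so (864|547) = (317|547).
317 ≡ 1 (mod 4), so quadratic reciprocity gives (317|547) = (547|317). Reduce: 547 ≡ 230 (mod 317). Now have (230|317).
Factor out 2: 230 = 2·115. Since 317 ≡ 5 (mod 8), (2|317) = -1. Now have -(115|317).
317 ≡ 1 (mod 4), so quadratic reciprocity gives (115|317) = (317|115). Reduce: 317 ≡ 87 (mod 115). Now have -(87|115).
Both 87 ≡ 3 and 115 ≡ 3 (mod 4), so reciprocity gives (87|115) = -(115|87). Reduce: 115 ≡ 28 (mod 87). Now have (28|87).
Factor out 2: 28 = 2^2·7. Since 87 ≡ 7 (mod 8), (2|87) = +1, and (2|87)^2 = +1. Now have (7|87).
Both 7 ≡ 3 and 87 ≡ 3 (mod 4), so reciprocity gives (7|87) = -(87|7). Reduce: 87 ≡ 3 (mod 7). Now have -(3|7).
Both 3 ≡ 3 and 7 ≡ 3 (mod 4), so reciprocity gives (3|7) = -(7|3). Reduce: 7 ≡ 1 (mod 3). Now have (1|3).
(1|3) = 1. Collecting the sign factors: 1.
Second factor (937|547):
Reduce the numerator: 937 ≡ 390 (mod 547), so (937|547) = (390|547).
Factor out 2: 390 = 2·195. Since 547 ≡ 3 (mod 8), (2|547) = -1. Now have -(195|547).
Both 195 ≡ 3 and 547 ≡ 3 (mod 4), so reciprocity gives (195|547) = -(547|195). Reduce: 547 ≡ 157 (mod 195). Now have (157|195).
157 ≡ 1 (mod 4), so quadratic reciprocity gives (157|195) = (195|157). Reduce: 195 ≡ 38 (mod 157). Now have (38|157).
Factor out 2: 38 = 2·19. Since 157 ≡ 5 (mod 8), (2|157) = -1. Now have -(19|157).
157 ≡ 1 (mod 4), so quadratic reciprocity gives (19|157) = (157|19). Reduce: 157 ≡ 5 (mod 19). Now have -(5|19).
5 ≡ 1 (mod 4), so quadratic reciprocity gives (5|19) = (19|5). Reduce: 19 ≡ 4 (mod 5). Now have -(4|5).
Factor out 2: 4 = 2^2. Since 5 ≡ 5 (mod 8), (2|5) = -1, and (2|5)^2 = +1. Now have -(1|5).
(1|5) = 1. Collecting the sign factors: -1.
Product: (1)·(-1) = -1.

-1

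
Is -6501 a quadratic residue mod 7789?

no

(-6501/7789)
  = (1288/7789)    [-6501 ≡ 1288 mod 7789]
  = -(161/7789)    [7789 ≡ 5 mod 8 ⇒ (2/7789)^3 = -1]
  = -(7789/161)    [QR: 161 ≡ 1 mod 4, sign kept]
  = -(61/161)    [7789 ≡ 61 mod 161]
  = -(161/61)    [QR: 61 ≡ 1 mod 4, sign kept]
  = -(39/61)    [161 ≡ 39 mod 61]
  = -(61/39)    [QR: 61 ≡ 1 mod 4, sign kept]
  = -(22/39)    [61 ≡ 22 mod 39]
  = -(11/39)    [39 ≡ 7 mod 8 ⇒ (2/39) = +1]
  = (39/11)    [QR: both ≡ 3 mod 4, sign flips]
  = (6/11)    [39 ≡ 6 mod 11]
  = -(3/11)    [11 ≡ 3 mod 8 ⇒ (2/11) = -1]
  = (11/3)    [QR: both ≡ 3 mod 4, sign flips]
  = (2/3)    [11 ≡ 2 mod 3]
  = -(1/3)    [3 ≡ 3 mod 8 ⇒ (2/3) = -1]
  = -1    [(1/3) = 1]
The Legendre symbol is -1, so x^2 ≡ -6501 (mod 7789) has no solution.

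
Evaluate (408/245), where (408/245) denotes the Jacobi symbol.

Reduce the numerator: 408 ≡ 163 (mod 245), so (408/245) = (163/245).
245 ≡ 1 (mod 4), so quadratic reciprocity gives (163/245) = (245/163). Reduce: 245 ≡ 82 (mod 163). Now have (82/163).
Factor out 2: 82 = 2·41. Since 163 ≡ 3 (mod 8), (2/163) = -1. Now have -(41/163).
41 ≡ 1 (mod 4), so quadratic reciprocity gives (41/163) = (163/41). Reduce: 163 ≡ 40 (mod 41). Now have -(40/41).
Factor out 2: 40 = 2^3·5. Since 41 ≡ 1 (mod 8), (2/41) = +1, and (2/41)^3 = +1. Now have -(5/41).
5 ≡ 1 (mod 4), so quadratic reciprocity gives (5/41) = (41/5). Reduce: 41 ≡ 1 (mod 5). Now have -(1/5).
(1/5) = 1. Collecting the sign factors: -1.

-1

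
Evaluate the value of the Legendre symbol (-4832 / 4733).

(-4832 / 4733)
  = (4634 / 4733)    [-4832 ≡ 4634 mod 4733]
  = -(2317 / 4733)    [4733 ≡ 5 mod 8 ⇒ (2 / 4733) = -1]
  = -(4733 / 2317)    [QR: 2317 ≡ 1 mod 4, sign kept]
  = -(99 / 2317)    [4733 ≡ 99 mod 2317]
  = -(2317 / 99)    [QR: 2317 ≡ 1 mod 4, sign kept]
  = -(40 / 99)    [2317 ≡ 40 mod 99]
  = (5 / 99)    [99 ≡ 3 mod 8 ⇒ (2 / 99)^3 = -1]
  = (99 / 5)    [QR: 5 ≡ 1 mod 4, sign kept]
  = (4 / 5)    [99 ≡ 4 mod 5]
  = (1 / 5)    [5 ≡ 5 mod 8 ⇒ (2 / 5)^2 = +1]
  = 1    [(1 / 5) = 1]

1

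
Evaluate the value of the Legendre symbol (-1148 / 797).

-1

Reduce the numerator: -1148 ≡ 446 (mod 797), so (-1148 / 797) = (446 / 797).
Factor out 2: 446 = 2·223. Since 797 ≡ 5 (mod 8), (2 / 797) = -1. Now have -(223 / 797).
797 ≡ 1 (mod 4), so quadratic reciprocity gives (223 / 797) = (797 / 223). Reduce: 797 ≡ 128 (mod 223). Now have -(128 / 223).
Factor out 2: 128 = 2^7. Since 223 ≡ 7 (mod 8), (2 / 223) = +1, and (2 / 223)^7 = +1. Now have -(1 / 223).
(1 / 223) = 1. Collecting the sign factors: -1.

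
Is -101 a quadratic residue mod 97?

yes

Pull out -1: (-101|97) = (-1|97)·(101|97). Since 97 ≡ 1 (mod 4), (-1|97) = +1. Now have (101|97).
Reduce the numerator: 101 ≡ 4 (mod 97), so (101|97) = (4|97).
Factor out 2: 4 = 2^2. Since 97 ≡ 1 (mod 8), (2|97) = +1, and (2|97)^2 = +1. Now have (1|97).
(1|97) = 1. Collecting the sign factors: 1.
(-101|97) = 1, and 97 is prime, so -101 is a quadratic residue mod 97.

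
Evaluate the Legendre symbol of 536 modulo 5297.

Factor out 2: 536 = 2^3·67. Since 5297 ≡ 1 (mod 8), (2|5297) = +1, and (2|5297)^3 = +1. Now have (67|5297).
5297 ≡ 1 (mod 4), so quadratic reciprocity gives (67|5297) = (5297|67). Reduce: 5297 ≡ 4 (mod 67). Now have (4|67).
Factor out 2: 4 = 2^2. Since 67 ≡ 3 (mod 8), (2|67) = -1, and (2|67)^2 = +1. Now have (1|67).
(1|67) = 1. Collecting the sign factors: 1.

1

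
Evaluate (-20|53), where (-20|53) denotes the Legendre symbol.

(-20|53)
  = (33|53)    [-20 ≡ 33 mod 53]
  = (53|33)    [QR: 33 ≡ 1 mod 4, sign kept]
  = (20|33)    [53 ≡ 20 mod 33]
  = (5|33)    [33 ≡ 1 mod 8 ⇒ (2|33)^2 = +1]
  = (33|5)    [QR: 5 ≡ 1 mod 4, sign kept]
  = (3|5)    [33 ≡ 3 mod 5]
  = (5|3)    [QR: 5 ≡ 1 mod 4, sign kept]
  = (2|3)    [5 ≡ 2 mod 3]
  = -(1|3)    [3 ≡ 3 mod 8 ⇒ (2|3) = -1]
  = -1    [(1|3) = 1]

-1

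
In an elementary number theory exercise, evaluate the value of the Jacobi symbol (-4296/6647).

Reduce the numerator: -4296 ≡ 2351 (mod 6647), so (-4296/6647) = (2351/6647).
Both 2351 ≡ 3 and 6647 ≡ 3 (mod 4), so reciprocity gives (2351/6647) = -(6647/2351). Reduce: 6647 ≡ 1945 (mod 2351). Now have -(1945/2351).
1945 ≡ 1 (mod 4), so quadratic reciprocity gives (1945/2351) = (2351/1945). Reduce: 2351 ≡ 406 (mod 1945). Now have -(406/1945).
Factor out 2: 406 = 2·203. Since 1945 ≡ 1 (mod 8), (2/1945) = +1. Now have -(203/1945).
1945 ≡ 1 (mod 4), so quadratic reciprocity gives (203/1945) = (1945/203). Reduce: 1945 ≡ 118 (mod 203). Now have -(118/203).
Factor out 2: 118 = 2·59. Since 203 ≡ 3 (mod 8), (2/203) = -1. Now have (59/203).
Both 59 ≡ 3 and 203 ≡ 3 (mod 4), so reciprocity gives (59/203) = -(203/59). Reduce: 203 ≡ 26 (mod 59). Now have -(26/59).
Factor out 2: 26 = 2·13. Since 59 ≡ 3 (mod 8), (2/59) = -1. Now have (13/59).
13 ≡ 1 (mod 4), so quadratic reciprocity gives (13/59) = (59/13). Reduce: 59 ≡ 7 (mod 13). Now have (7/13).
13 ≡ 1 (mod 4), so quadratic reciprocity gives (7/13) = (13/7). Reduce: 13 ≡ 6 (mod 7). Now have (6/7).
Factor out 2: 6 = 2·3. Since 7 ≡ 7 (mod 8), (2/7) = +1. Now have (3/7).
Both 3 ≡ 3 and 7 ≡ 3 (mod 4), so reciprocity gives (3/7) = -(7/3). Reduce: 7 ≡ 1 (mod 3). Now have -(1/3).
(1/3) = 1. Collecting the sign factors: -1.

-1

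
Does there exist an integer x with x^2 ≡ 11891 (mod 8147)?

no

Reduce the numerator: 11891 ≡ 3744 (mod 8147), so (11891|8147) = (3744|8147).
Factor out 2: 3744 = 2^5·117. Since 8147 ≡ 3 (mod 8), (2|8147) = -1, and (2|8147)^5 = -1. Now have -(117|8147).
117 ≡ 1 (mod 4), so quadratic reciprocity gives (117|8147) = (8147|117). Reduce: 8147 ≡ 74 (mod 117). Now have -(74|117).
Factor out 2: 74 = 2·37. Since 117 ≡ 5 (mod 8), (2|117) = -1. Now have (37|117).
37 ≡ 1 (mod 4), so quadratic reciprocity gives (37|117) = (117|37). Reduce: 117 ≡ 6 (mod 37). Now have (6|37).
Factor out 2: 6 = 2·3. Since 37 ≡ 5 (mod 8), (2|37) = -1. Now have -(3|37).
37 ≡ 1 (mod 4), so quadratic reciprocity gives (3|37) = (37|3). Reduce: 37 ≡ 1 (mod 3). Now have -(1|3).
(1|3) = 1. Collecting the sign factors: -1.
(11891|8147) = -1, and 8147 is prime, so 11891 is not a quadratic residue mod 8147.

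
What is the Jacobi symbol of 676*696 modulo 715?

By multiplicativity, (676·696/715) = (676/715)·(696/715).
First factor (676/715):
(676/715)
  = (169/715)    [715 ≡ 3 mod 8 ⇒ (2/715)^2 = +1]
  = (715/169)    [QR: 169 ≡ 1 mod 4, sign kept]
  = (39/169)    [715 ≡ 39 mod 169]
  = (169/39)    [QR: 169 ≡ 1 mod 4, sign kept]
  = (13/39)    [169 ≡ 13 mod 39]
  = (39/13)    [QR: 13 ≡ 1 mod 4, sign kept]
  = (0/13)    [39 ≡ 0 mod 13]
  = 0    [numerator 0, gcd > 1]
Second factor (696/715):
(696/715)
  = -(87/715)    [715 ≡ 3 mod 8 ⇒ (2/715)^3 = -1]
  = (715/87)    [QR: both ≡ 3 mod 4, sign flips]
  = (19/87)    [715 ≡ 19 mod 87]
  = -(87/19)    [QR: both ≡ 3 mod 4, sign flips]
  = -(11/19)    [87 ≡ 11 mod 19]
  = (19/11)    [QR: both ≡ 3 mod 4, sign flips]
  = (8/11)    [19 ≡ 8 mod 11]
  = -(1/11)    [11 ≡ 3 mod 8 ⇒ (2/11)^3 = -1]
  = -1    [(1/11) = 1]
Product: (0)·(-1) = 0.

0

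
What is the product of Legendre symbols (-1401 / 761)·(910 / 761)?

By multiplicativity, (-1401·910 / 761) = (-1401 / 761)·(910 / 761).
First factor (-1401 / 761):
Reduce the numerator: -1401 ≡ 121 (mod 761), so (-1401 / 761) = (121 / 761).
121 ≡ 1 (mod 4), so quadratic reciprocity gives (121 / 761) = (761 / 121). Reduce: 761 ≡ 35 (mod 121). Now have (35 / 121).
121 ≡ 1 (mod 4), so quadratic reciprocity gives (35 / 121) = (121 / 35). Reduce: 121 ≡ 16 (mod 35). Now have (16 / 35).
Factor out 2: 16 = 2^4. Since 35 ≡ 3 (mod 8), (2 / 35) = -1, and (2 / 35)^4 = +1. Now have (1 / 35).
(1 / 35) = 1. Collecting the sign factors: 1.
Second factor (910 / 761):
Reduce the numerator: 910 ≡ 149 (mod 761), so (910 / 761) = (149 / 761).
149 ≡ 1 (mod 4), so quadratic reciprocity gives (149 / 761) = (761 / 149). Reduce: 761 ≡ 16 (mod 149). Now have (16 / 149).
Factor out 2: 16 = 2^4. Since 149 ≡ 5 (mod 8), (2 / 149) = -1, and (2 / 149)^4 = +1. Now have (1 / 149).
(1 / 149) = 1. Collecting the sign factors: 1.
Product: (1)·(1) = 1.

1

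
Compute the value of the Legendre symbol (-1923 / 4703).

1

Reduce the numerator: -1923 ≡ 2780 (mod 4703), so (-1923 / 4703) = (2780 / 4703).
Factor out 2: 2780 = 2^2·695. Since 4703 ≡ 7 (mod 8), (2 / 4703) = +1, and (2 / 4703)^2 = +1. Now have (695 / 4703).
Both 695 ≡ 3 and 4703 ≡ 3 (mod 4), so reciprocity gives (695 / 4703) = -(4703 / 695). Reduce: 4703 ≡ 533 (mod 695). Now have -(533 / 695).
533 ≡ 1 (mod 4), so quadratic reciprocity gives (533 / 695) = (695 / 533). Reduce: 695 ≡ 162 (mod 533). Now have -(162 / 533).
Factor out 2: 162 = 2·81. Since 533 ≡ 5 (mod 8), (2 / 533) = -1. Now have (81 / 533).
81 ≡ 1 (mod 4), so quadratic reciprocity gives (81 / 533) = (533 / 81). Reduce: 533 ≡ 47 (mod 81). Now have (47 / 81).
81 ≡ 1 (mod 4), so quadratic reciprocity gives (47 / 81) = (81 / 47). Reduce: 81 ≡ 34 (mod 47). Now have (34 / 47).
Factor out 2: 34 = 2·17. Since 47 ≡ 7 (mod 8), (2 / 47) = +1. Now have (17 / 47).
17 ≡ 1 (mod 4), so quadratic reciprocity gives (17 / 47) = (47 / 17). Reduce: 47 ≡ 13 (mod 17). Now have (13 / 17).
13 ≡ 1 (mod 4), so quadratic reciprocity gives (13 / 17) = (17 / 13). Reduce: 17 ≡ 4 (mod 13). Now have (4 / 13).
Factor out 2: 4 = 2^2. Since 13 ≡ 5 (mod 8), (2 / 13) = -1, and (2 / 13)^2 = +1. Now have (1 / 13).
(1 / 13) = 1. Collecting the sign factors: 1.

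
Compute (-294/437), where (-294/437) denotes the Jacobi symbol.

1

(-294/437)
  = (143/437)    [-294 ≡ 143 mod 437]
  = (437/143)    [QR: 437 ≡ 1 mod 4, sign kept]
  = (8/143)    [437 ≡ 8 mod 143]
  = (1/143)    [143 ≡ 7 mod 8 ⇒ (2/143)^3 = +1]
  = 1    [(1/143) = 1]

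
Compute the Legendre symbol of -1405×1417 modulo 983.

By multiplicativity, (-1405·1417|983) = (-1405|983)·(1417|983).
First factor (-1405|983):
Pull out -1: (-1405|983) = (-1|983)·(1405|983). Since 983 ≡ 3 (mod 4), (-1|983) = -1. Now have -(1405|983).
Reduce the numerator: 1405 ≡ 422 (mod 983), so (1405|983) = (422|983).
Factor out 2: 422 = 2·211. Since 983 ≡ 7 (mod 8), (2|983) = +1. Now have -(211|983).
Both 211 ≡ 3 and 983 ≡ 3 (mod 4), so reciprocity gives (211|983) = -(983|211). Reduce: 983 ≡ 139 (mod 211). Now have (139|211).
Both 139 ≡ 3 and 211 ≡ 3 (mod 4), so reciprocity gives (139|211) = -(211|139). Reduce: 211 ≡ 72 (mod 139). Now have -(72|139).
Factor out 2: 72 = 2^3·9. Since 139 ≡ 3 (mod 8), (2|139) = -1, and (2|139)^3 = -1. Now have (9|139).
9 ≡ 1 (mod 4), so quadratic reciprocity gives (9|139) = (139|9). Reduce: 139 ≡ 4 (mod 9). Now have (4|9).
Factor out 2: 4 = 2^2. Since 9 ≡ 1 (mod 8), (2|9) = +1, and (2|9)^2 = +1. Now have (1|9).
(1|9) = 1. Collecting the sign factors: 1.
Second factor (1417|983):
Reduce the numerator: 1417 ≡ 434 (mod 983), so (1417|983) = (434|983).
Factor out 2: 434 = 2·217. Since 983 ≡ 7 (mod 8), (2|983) = +1. Now have (217|983).
217 ≡ 1 (mod 4), so quadratic reciprocity gives (217|983) = (983|217). Reduce: 983 ≡ 115 (mod 217). Now have (115|217).
217 ≡ 1 (mod 4), so quadratic reciprocity gives (115|217) = (217|115). Reduce: 217 ≡ 102 (mod 115). Now have (102|115).
Factor out 2: 102 = 2·51. Since 115 ≡ 3 (mod 8), (2|115) = -1. Now have -(51|115).
Both 51 ≡ 3 and 115 ≡ 3 (mod 4), so reciprocity gives (51|115) = -(115|51). Reduce: 115 ≡ 13 (mod 51). Now have (13|51).
13 ≡ 1 (mod 4), so quadratic reciprocity gives (13|51) = (51|13). Reduce: 51 ≡ 12 (mod 13). Now have (12|13).
Factor out 2: 12 = 2^2·3. Since 13 ≡ 5 (mod 8), (2|13) = -1, and (2|13)^2 = +1. Now have (3|13).
13 ≡ 1 (mod 4), so quadratic reciprocity gives (3|13) = (13|3). Reduce: 13 ≡ 1 (mod 3). Now have (1|3).
(1|3) = 1. Collecting the sign factors: 1.
Product: (1)·(1) = 1.

1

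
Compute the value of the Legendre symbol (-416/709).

Reduce the numerator: -416 ≡ 293 (mod 709), so (-416/709) = (293/709).
293 ≡ 1 (mod 4), so quadratic reciprocity gives (293/709) = (709/293). Reduce: 709 ≡ 123 (mod 293). Now have (123/293).
293 ≡ 1 (mod 4), so quadratic reciprocity gives (123/293) = (293/123). Reduce: 293 ≡ 47 (mod 123). Now have (47/123).
Both 47 ≡ 3 and 123 ≡ 3 (mod 4), so reciprocity gives (47/123) = -(123/47). Reduce: 123 ≡ 29 (mod 47). Now have -(29/47).
29 ≡ 1 (mod 4), so quadratic reciprocity gives (29/47) = (47/29). Reduce: 47 ≡ 18 (mod 29). Now have -(18/29).
Factor out 2: 18 = 2·9. Since 29 ≡ 5 (mod 8), (2/29) = -1. Now have (9/29).
9 ≡ 1 (mod 4), so quadratic reciprocity gives (9/29) = (29/9). Reduce: 29 ≡ 2 (mod 9). Now have (2/9).
Factor out 2: 2 = 2. Since 9 ≡ 1 (mod 8), (2/9) = +1. Now have (1/9).
(1/9) = 1. Collecting the sign factors: 1.

1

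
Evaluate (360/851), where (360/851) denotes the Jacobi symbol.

-1

(360/851)
  = -(45/851)    [851 ≡ 3 mod 8 ⇒ (2/851)^3 = -1]
  = -(851/45)    [QR: 45 ≡ 1 mod 4, sign kept]
  = -(41/45)    [851 ≡ 41 mod 45]
  = -(45/41)    [QR: 41 ≡ 1 mod 4, sign kept]
  = -(4/41)    [45 ≡ 4 mod 41]
  = -(1/41)    [41 ≡ 1 mod 8 ⇒ (2/41)^2 = +1]
  = -1    [(1/41) = 1]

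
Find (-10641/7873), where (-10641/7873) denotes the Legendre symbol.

1

(-10641/7873)
  = (5105/7873)    [-10641 ≡ 5105 mod 7873]
  = (7873/5105)    [QR: 5105 ≡ 1 mod 4, sign kept]
  = (2768/5105)    [7873 ≡ 2768 mod 5105]
  = (173/5105)    [5105 ≡ 1 mod 8 ⇒ (2/5105)^4 = +1]
  = (5105/173)    [QR: 173 ≡ 1 mod 4, sign kept]
  = (88/173)    [5105 ≡ 88 mod 173]
  = -(11/173)    [173 ≡ 5 mod 8 ⇒ (2/173)^3 = -1]
  = -(173/11)    [QR: 173 ≡ 1 mod 4, sign kept]
  = -(8/11)    [173 ≡ 8 mod 11]
  = (1/11)    [11 ≡ 3 mod 8 ⇒ (2/11)^3 = -1]
  = 1    [(1/11) = 1]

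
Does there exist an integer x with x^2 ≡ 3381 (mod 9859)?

(3381|9859)
  = (9859|3381)    [QR: 3381 ≡ 1 mod 4, sign kept]
  = (3097|3381)    [9859 ≡ 3097 mod 3381]
  = (3381|3097)    [QR: 3097 ≡ 1 mod 4, sign kept]
  = (284|3097)    [3381 ≡ 284 mod 3097]
  = (71|3097)    [3097 ≡ 1 mod 8 ⇒ (2|3097)^2 = +1]
  = (3097|71)    [QR: 3097 ≡ 1 mod 4, sign kept]
  = (44|71)    [3097 ≡ 44 mod 71]
  = (11|71)    [71 ≡ 7 mod 8 ⇒ (2|71)^2 = +1]
  = -(71|11)    [QR: both ≡ 3 mod 4, sign flips]
  = -(5|11)    [71 ≡ 5 mod 11]
  = -(11|5)    [QR: 5 ≡ 1 mod 4, sign kept]
  = -(1|5)    [11 ≡ 1 mod 5]
  = -1    [(1|5) = 1]
The Legendre symbol is -1, so x^2 ≡ 3381 (mod 9859) has no solution.

no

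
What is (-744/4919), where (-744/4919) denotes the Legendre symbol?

Reduce the numerator: -744 ≡ 4175 (mod 4919), so (-744/4919) = (4175/4919).
Both 4175 ≡ 3 and 4919 ≡ 3 (mod 4), so reciprocity gives (4175/4919) = -(4919/4175). Reduce: 4919 ≡ 744 (mod 4175). Now have -(744/4175).
Factor out 2: 744 = 2^3·93. Since 4175 ≡ 7 (mod 8), (2/4175) = +1, and (2/4175)^3 = +1. Now have -(93/4175).
93 ≡ 1 (mod 4), so quadratic reciprocity gives (93/4175) = (4175/93). Reduce: 4175 ≡ 83 (mod 93). Now have -(83/93).
93 ≡ 1 (mod 4), so quadratic reciprocity gives (83/93) = (93/83). Reduce: 93 ≡ 10 (mod 83). Now have -(10/83).
Factor out 2: 10 = 2·5. Since 83 ≡ 3 (mod 8), (2/83) = -1. Now have (5/83).
5 ≡ 1 (mod 4), so quadratic reciprocity gives (5/83) = (83/5). Reduce: 83 ≡ 3 (mod 5). Now have (3/5).
5 ≡ 1 (mod 4), so quadratic reciprocity gives (3/5) = (5/3). Reduce: 5 ≡ 2 (mod 3). Now have (2/3).
Factor out 2: 2 = 2. Since 3 ≡ 3 (mod 8), (2/3) = -1. Now have -(1/3).
(1/3) = 1. Collecting the sign factors: -1.

-1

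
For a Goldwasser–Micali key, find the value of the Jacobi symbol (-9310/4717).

(-9310/4717)
  = (124/4717)    [-9310 ≡ 124 mod 4717]
  = (31/4717)    [4717 ≡ 5 mod 8 ⇒ (2/4717)^2 = +1]
  = (4717/31)    [QR: 4717 ≡ 1 mod 4, sign kept]
  = (5/31)    [4717 ≡ 5 mod 31]
  = (31/5)    [QR: 5 ≡ 1 mod 4, sign kept]
  = (1/5)    [31 ≡ 1 mod 5]
  = 1    [(1/5) = 1]

1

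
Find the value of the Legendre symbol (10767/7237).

Reduce the numerator: 10767 ≡ 3530 (mod 7237), so (10767/7237) = (3530/7237).
Factor out 2: 3530 = 2·1765. Since 7237 ≡ 5 (mod 8), (2/7237) = -1. Now have -(1765/7237).
1765 ≡ 1 (mod 4), so quadratic reciprocity gives (1765/7237) = (7237/1765). Reduce: 7237 ≡ 177 (mod 1765). Now have -(177/1765).
177 ≡ 1 (mod 4), so quadratic reciprocity gives (177/1765) = (1765/177). Reduce: 1765 ≡ 172 (mod 177). Now have -(172/177).
Factor out 2: 172 = 2^2·43. Since 177 ≡ 1 (mod 8), (2/177) = +1, and (2/177)^2 = +1. Now have -(43/177).
177 ≡ 1 (mod 4), so quadratic reciprocity gives (43/177) = (177/43). Reduce: 177 ≡ 5 (mod 43). Now have -(5/43).
5 ≡ 1 (mod 4), so quadratic reciprocity gives (5/43) = (43/5). Reduce: 43 ≡ 3 (mod 5). Now have -(3/5).
5 ≡ 1 (mod 4), so quadratic reciprocity gives (3/5) = (5/3). Reduce: 5 ≡ 2 (mod 3). Now have -(2/3).
Factor out 2: 2 = 2. Since 3 ≡ 3 (mod 8), (2/3) = -1. Now have (1/3).
(1/3) = 1. Collecting the sign factors: 1.

1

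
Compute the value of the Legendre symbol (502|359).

-1

Reduce the numerator: 502 ≡ 143 (mod 359), so (502|359) = (143|359).
Both 143 ≡ 3 and 359 ≡ 3 (mod 4), so reciprocity gives (143|359) = -(359|143). Reduce: 359 ≡ 73 (mod 143). Now have -(73|143).
73 ≡ 1 (mod 4), so quadratic reciprocity gives (73|143) = (143|73). Reduce: 143 ≡ 70 (mod 73). Now have -(70|73).
Factor out 2: 70 = 2·35. Since 73 ≡ 1 (mod 8), (2|73) = +1. Now have -(35|73).
73 ≡ 1 (mod 4), so quadratic reciprocity gives (35|73) = (73|35). Reduce: 73 ≡ 3 (mod 35). Now have -(3|35).
Both 3 ≡ 3 and 35 ≡ 3 (mod 4), so reciprocity gives (3|35) = -(35|3). Reduce: 35 ≡ 2 (mod 3). Now have (2|3).
Factor out 2: 2 = 2. Since 3 ≡ 3 (mod 8), (2|3) = -1. Now have -(1|3).
(1|3) = 1. Collecting the sign factors: -1.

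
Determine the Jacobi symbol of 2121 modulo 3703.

2121 ≡ 1 (mod 4), so quadratic reciprocity gives (2121 / 3703) = (3703 / 2121). Reduce: 3703 ≡ 1582 (mod 2121). Now have (1582 / 2121).
Factor out 2: 1582 = 2·791. Since 2121 ≡ 1 (mod 8), (2 / 2121) = +1. Now have (791 / 2121).
2121 ≡ 1 (mod 4), so quadratic reciprocity gives (791 / 2121) = (2121 / 791). Reduce: 2121 ≡ 539 (mod 791). Now have (539 / 791).
Both 539 ≡ 3 and 791 ≡ 3 (mod 4), so reciprocity gives (539 / 791) = -(791 / 539). Reduce: 791 ≡ 252 (mod 539). Now have -(252 / 539).
Factor out 2: 252 = 2^2·63. Since 539 ≡ 3 (mod 8), (2 / 539) = -1, and (2 / 539)^2 = +1. Now have -(63 / 539).
Both 63 ≡ 3 and 539 ≡ 3 (mod 4), so reciprocity gives (63 / 539) = -(539 / 63). Reduce: 539 ≡ 35 (mod 63). Now have (35 / 63).
Both 35 ≡ 3 and 63 ≡ 3 (mod 4), so reciprocity gives (35 / 63) = -(63 / 35). Reduce: 63 ≡ 28 (mod 35). Now have -(28 / 35).
Factor out 2: 28 = 2^2·7. Since 35 ≡ 3 (mod 8), (2 / 35) = -1, and (2 / 35)^2 = +1. Now have -(7 / 35).
Both 7 ≡ 3 and 35 ≡ 3 (mod 4), so reciprocity gives (7 / 35) = -(35 / 7). Reduce: 35 ≡ 0 (mod 7). Now have (0 / 7).
The numerator is now 0 with denominator 7 > 1: the symbol is 0.

0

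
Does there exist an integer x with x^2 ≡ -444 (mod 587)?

yes

Reduce the numerator: -444 ≡ 143 (mod 587), so (-444/587) = (143/587).
Both 143 ≡ 3 and 587 ≡ 3 (mod 4), so reciprocity gives (143/587) = -(587/143). Reduce: 587 ≡ 15 (mod 143). Now have -(15/143).
Both 15 ≡ 3 and 143 ≡ 3 (mod 4), so reciprocity gives (15/143) = -(143/15). Reduce: 143 ≡ 8 (mod 15). Now have (8/15).
Factor out 2: 8 = 2^3. Since 15 ≡ 7 (mod 8), (2/15) = +1, and (2/15)^3 = +1. Now have (1/15).
(1/15) = 1. Collecting the sign factors: 1.
The Legendre symbol is 1, so x^2 ≡ -444 (mod 587) has solution.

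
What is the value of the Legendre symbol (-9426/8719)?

(-9426/8719)
  = -(9426/8719)    [8719 ≡ 3 mod 4 ⇒ (-1/8719) = -1]
  = -(707/8719)    [9426 ≡ 707 mod 8719]
  = (8719/707)    [QR: both ≡ 3 mod 4, sign flips]
  = (235/707)    [8719 ≡ 235 mod 707]
  = -(707/235)    [QR: both ≡ 3 mod 4, sign flips]
  = -(2/235)    [707 ≡ 2 mod 235]
  = (1/235)    [235 ≡ 3 mod 8 ⇒ (2/235) = -1]
  = 1    [(1/235) = 1]

1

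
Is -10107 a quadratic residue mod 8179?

yes

(-10107/8179)
  = (6251/8179)    [-10107 ≡ 6251 mod 8179]
  = -(8179/6251)    [QR: both ≡ 3 mod 4, sign flips]
  = -(1928/6251)    [8179 ≡ 1928 mod 6251]
  = (241/6251)    [6251 ≡ 3 mod 8 ⇒ (2/6251)^3 = -1]
  = (6251/241)    [QR: 241 ≡ 1 mod 4, sign kept]
  = (226/241)    [6251 ≡ 226 mod 241]
  = (113/241)    [241 ≡ 1 mod 8 ⇒ (2/241) = +1]
  = (241/113)    [QR: 113 ≡ 1 mod 4, sign kept]
  = (15/113)    [241 ≡ 15 mod 113]
  = (113/15)    [QR: 113 ≡ 1 mod 4, sign kept]
  = (8/15)    [113 ≡ 8 mod 15]
  = (1/15)    [15 ≡ 7 mod 8 ⇒ (2/15)^3 = +1]
  = 1    [(1/15) = 1]
(-10107/8179) = 1, and 8179 is prime, so -10107 is a quadratic residue mod 8179.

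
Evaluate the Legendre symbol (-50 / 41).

(-50 / 41)
  = (50 / 41)    [41 ≡ 1 mod 4 ⇒ (-1 / 41) = +1]
  = (9 / 41)    [50 ≡ 9 mod 41]
  = (41 / 9)    [QR: 9 ≡ 1 mod 4, sign kept]
  = (5 / 9)    [41 ≡ 5 mod 9]
  = (9 / 5)    [QR: 5 ≡ 1 mod 4, sign kept]
  = (4 / 5)    [9 ≡ 4 mod 5]
  = (1 / 5)    [5 ≡ 5 mod 8 ⇒ (2 / 5)^2 = +1]
  = 1    [(1 / 5) = 1]

1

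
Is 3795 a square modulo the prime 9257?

(3795|9257)
  = (9257|3795)    [QR: 9257 ≡ 1 mod 4, sign kept]
  = (1667|3795)    [9257 ≡ 1667 mod 3795]
  = -(3795|1667)    [QR: both ≡ 3 mod 4, sign flips]
  = -(461|1667)    [3795 ≡ 461 mod 1667]
  = -(1667|461)    [QR: 461 ≡ 1 mod 4, sign kept]
  = -(284|461)    [1667 ≡ 284 mod 461]
  = -(71|461)    [461 ≡ 5 mod 8 ⇒ (2|461)^2 = +1]
  = -(461|71)    [QR: 461 ≡ 1 mod 4, sign kept]
  = -(35|71)    [461 ≡ 35 mod 71]
  = (71|35)    [QR: both ≡ 3 mod 4, sign flips]
  = (1|35)    [71 ≡ 1 mod 35]
  = 1    [(1|35) = 1]
(3795|9257) = 1, and 9257 is prime, so 3795 is a quadratic residue mod 9257.

yes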